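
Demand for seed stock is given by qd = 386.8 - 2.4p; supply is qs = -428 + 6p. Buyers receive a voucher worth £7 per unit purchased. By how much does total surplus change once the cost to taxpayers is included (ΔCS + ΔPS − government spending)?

Pre-subsidy: 386.8 - 2.4p = -428 + 6p gives p* = 97, q* = 154.
With the rebate, buyers effectively pay pb = ps − 7, where ps is the price sellers receive.
Demand in terms of ps becomes qd = 386.8 − 2.4(ps − 7) = 403.6 - 2.4ps. Setting this equal to supply: 403.6 - 2.4ps = -428 + 6ps, so ps = 99.
Buyers pay pb = 99 − 7 = 92; q' = -428 + 6·99 = 166.
ΔCS = ½(154 + 166)(97 − 92) = 800; ΔPS = ½(154 + 166)(99 − 97) = 320.
Government spending = 7 × 166 = 1162.
Net change = 800 + 320 − 1162 = -42. The loss equals the DWL triangle ½·7·12.

Net change in total surplus = -£42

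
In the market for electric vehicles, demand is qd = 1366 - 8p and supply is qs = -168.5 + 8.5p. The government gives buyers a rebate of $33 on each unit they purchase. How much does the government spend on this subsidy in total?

Government cost = $25014

Pre-subsidy: 1366 - 8p = -168.5 + 8.5p gives p* = 93, q* = 622.
With the rebate, buyers effectively pay pb = ps − 33, where ps is the price sellers receive.
Demand in terms of ps becomes qd = 1366 − 8(ps − 33) = 1630 - 8ps. Setting this equal to supply: 1630 - 8ps = -168.5 + 8.5ps, so ps = 109.
Buyers pay pb = 109 − 33 = 76; q' = -168.5 + 8.5·109 = 758.
Government outlay = subsidy × quantity = 33 × 758 = 25014.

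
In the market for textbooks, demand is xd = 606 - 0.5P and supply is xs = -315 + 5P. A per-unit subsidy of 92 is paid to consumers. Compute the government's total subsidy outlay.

Government cost = 570860/11

Pre-subsidy: 606 - 0.5P = -315 + 5P gives P* = 1842/11, x* = 5745/11.
With the rebate, buyers effectively pay Pb = Ps − 92, where Ps is the price sellers receive.
Demand in terms of Ps becomes xd = 606 − 0.5(Ps − 92) = 652 - 0.5Ps. Setting this equal to supply: 652 - 0.5Ps = -315 + 5Ps, so Ps = 1934/11.
Buyers pay Pb = 1934/11 − 92 = 922/11; x' = -315 + 5·(1934/11) = 6205/11.
Government outlay = subsidy × quantity = 92 × 6205/11 = 570860/11.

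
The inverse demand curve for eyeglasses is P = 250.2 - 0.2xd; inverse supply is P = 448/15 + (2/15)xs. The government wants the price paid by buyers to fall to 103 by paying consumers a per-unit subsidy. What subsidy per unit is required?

Required subsidy s = 25 per unit

At a buyer price of 103, quantity demanded is 1251 − 5·103 = 736.
Sellers supply 736 only when they receive Ps = 448/15 + (2/15)·736 = 128.
s = Ps − Pb = 128 − 103 = 25.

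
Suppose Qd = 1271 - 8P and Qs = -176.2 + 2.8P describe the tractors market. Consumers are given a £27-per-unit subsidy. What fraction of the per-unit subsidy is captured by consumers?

Consumer share = 7/27

Pre-subsidy: 1271 - 8P = -176.2 + 2.8P gives P* = 134, Q* = 199.
With the rebate, buyers effectively pay Pb = Ps − 27, where Ps is the price sellers receive.
Demand in terms of Ps becomes Qd = 1271 − 8(Ps − 27) = 1487 - 8Ps. Setting this equal to supply: 1487 - 8Ps = -176.2 + 2.8Ps, so Ps = 154.
Buyers pay Pb = 154 − 27 = 127; Q' = -176.2 + 2.8·154 = 255.
Buyers' price falls by P* − Pb = 134 − 127 = 7; sellers' price rises by Ps − P* = 154 − 134 = 20.
So consumers capture 7/27 = 7/27 of each unit of subsidy.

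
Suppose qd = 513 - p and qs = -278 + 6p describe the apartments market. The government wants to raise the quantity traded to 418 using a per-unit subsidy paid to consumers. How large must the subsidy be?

Required subsidy s = 21 per unit

At q = 418, invert demand for the buyer price: pb = (513 − 418)/1 = 95; invert supply for the seller price: ps = (418 − (-278))/6 = 116.
The subsidy must fill the gap: s = ps − pb = 116 − 95 = 21.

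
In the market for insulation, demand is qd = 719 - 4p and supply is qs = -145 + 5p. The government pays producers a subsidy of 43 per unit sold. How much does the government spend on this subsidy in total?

Pre-subsidy: 719 - 4p = -145 + 5p gives p* = 96, q* = 335.
With the subsidy, sellers receive ps = pb + 43 for each unit, where pb is the price buyers pay.
Supply in terms of pb becomes qs = -145 + 5(pb + 43) = 70 + 5pb. Setting this equal to demand: 719 - 4pb = 70 + 5pb, so pb = 649/9.
Sellers receive ps = 649/9 + 43 = 1036/9; q' = 719 − 4·(649/9) = 3875/9.
Government outlay = subsidy × quantity = 43 × 3875/9 = 166625/9.

Government cost = 166625/9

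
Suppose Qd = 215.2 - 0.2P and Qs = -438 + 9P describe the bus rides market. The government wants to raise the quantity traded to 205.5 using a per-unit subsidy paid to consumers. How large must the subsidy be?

At Q = 205.5, invert demand for the buyer price: Pb = (215.2 − 205.5)/0.2 = 48.5; invert supply for the seller price: Ps = (205.5 − (-438))/9 = 71.5.
The subsidy must fill the gap: s = Ps − Pb = 71.5 − 48.5 = 23.

Required subsidy s = 23 per unit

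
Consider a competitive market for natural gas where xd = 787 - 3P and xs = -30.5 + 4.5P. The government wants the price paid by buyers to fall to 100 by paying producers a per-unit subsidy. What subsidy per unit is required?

At a buyer price of 100, quantity demanded is 787 − 3·100 = 487.
Sellers supply 487 only when they receive Ps with -30.5 + 4.5·Ps = 487, i.e. Ps = 115.
s = Ps − Pb = 115 − 100 = 15.

Required subsidy s = 15 per unit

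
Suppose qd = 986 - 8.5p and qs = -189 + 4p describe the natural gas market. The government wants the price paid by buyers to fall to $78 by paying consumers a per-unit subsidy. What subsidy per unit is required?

Required subsidy s = $50 per unit

At a buyer price of 78, quantity demanded is 986 − 8.5·78 = 323.
Sellers supply 323 only when they receive ps with -189 + 4·ps = 323, i.e. ps = 128.
s = ps − pb = 128 − 78 = 50.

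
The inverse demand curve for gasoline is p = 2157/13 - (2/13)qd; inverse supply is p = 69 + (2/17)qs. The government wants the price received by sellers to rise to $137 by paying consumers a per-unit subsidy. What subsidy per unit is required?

At a seller price of 137, quantity supplied is -586.5 + 8.5·137 = 578.
Buyers absorb 578 only when they pay pb = 2157/13 − (2/13)·578 = 77.
s = ps − pb = 137 − 77 = 60.

Required subsidy s = $60 per unit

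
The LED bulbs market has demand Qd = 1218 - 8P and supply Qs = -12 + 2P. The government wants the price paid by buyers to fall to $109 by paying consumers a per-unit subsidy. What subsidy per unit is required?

At a buyer price of 109, quantity demanded is 1218 − 8·109 = 346.
Sellers supply 346 only when they receive Ps with -12 + 2·Ps = 346, i.e. Ps = 179.
s = Ps − Pb = 179 − 109 = 70.

Required subsidy s = $70 per unit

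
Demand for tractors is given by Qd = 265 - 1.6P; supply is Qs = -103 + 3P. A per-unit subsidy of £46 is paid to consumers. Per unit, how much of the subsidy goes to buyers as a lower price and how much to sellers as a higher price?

Buyers gain £30 per unit; sellers gain £16 per unit

Pre-subsidy: 265 - 1.6P = -103 + 3P gives P* = 80, Q* = 137.
With the rebate, buyers effectively pay Pb = Ps − 46, where Ps is the price sellers receive.
Demand in terms of Ps becomes Qd = 265 − 1.6(Ps − 46) = 338.6 - 1.6Ps. Setting this equal to supply: 338.6 - 1.6Ps = -103 + 3Ps, so Ps = 96.
Buyers pay Pb = 96 − 46 = 50; Q' = -103 + 3·96 = 185.
Buyers' price falls by P* − Pb = 80 − 50 = 30; sellers' price rises by Ps − P* = 96 − 80 = 16.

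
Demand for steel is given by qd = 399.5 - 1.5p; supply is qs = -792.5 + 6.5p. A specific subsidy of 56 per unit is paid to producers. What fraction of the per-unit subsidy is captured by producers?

Producer share = 0.1875

Pre-subsidy: 399.5 - 1.5p = -792.5 + 6.5p gives p* = 149, q* = 176.
With the subsidy, sellers receive ps = pb + 56 for each unit, where pb is the price buyers pay.
Supply in terms of pb becomes qs = -792.5 + 6.5(pb + 56) = -428.5 + 6.5pb. Setting this equal to demand: 399.5 - 1.5pb = -428.5 + 6.5pb, so pb = 103.5.
Sellers receive ps = 103.5 + 56 = 159.5; q' = 399.5 − 1.5·103.5 = 244.25.
Buyers' price falls by p* − pb = 149 − 103.5 = 45.5; sellers' price rises by ps − p* = 159.5 − 149 = 10.5.
So producers capture 10.5/56 = 0.1875 of each unit of subsidy.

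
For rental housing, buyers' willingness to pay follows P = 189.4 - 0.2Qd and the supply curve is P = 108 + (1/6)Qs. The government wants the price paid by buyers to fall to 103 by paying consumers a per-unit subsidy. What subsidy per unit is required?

At a buyer price of 103, quantity demanded is 947 − 5·103 = 432.
Sellers supply 432 only when they receive Ps = 108 + (1/6)·432 = 180.
s = Ps − Pb = 180 − 103 = 77.

Required subsidy s = 77 per unit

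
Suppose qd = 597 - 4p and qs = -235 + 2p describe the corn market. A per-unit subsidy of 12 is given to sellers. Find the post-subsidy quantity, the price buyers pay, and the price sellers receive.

q' = 175/3; buyers pay 404/3; sellers receive 440/3

Pre-subsidy: 597 - 4p = -235 + 2p gives p* = 416/3, q* = 127/3.
With the subsidy, sellers receive ps = pb + 12 for each unit, where pb is the price buyers pay.
Supply in terms of pb becomes qs = -235 + 2(pb + 12) = -211 + 2pb. Setting this equal to demand: 597 - 4pb = -211 + 2pb, so pb = 404/3.
Sellers receive ps = 404/3 + 12 = 440/3; q' = 597 − 4·(404/3) = 175/3.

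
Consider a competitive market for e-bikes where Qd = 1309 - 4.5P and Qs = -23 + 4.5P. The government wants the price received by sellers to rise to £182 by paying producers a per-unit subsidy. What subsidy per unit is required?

Required subsidy s = £68 per unit

At a seller price of 182, quantity supplied is -23 + 4.5·182 = 796.
Buyers absorb 796 only when they pay Pb with 1309 − 4.5·Pb = 796, i.e. Pb = 114.
s = Ps − Pb = 182 − 114 = 68.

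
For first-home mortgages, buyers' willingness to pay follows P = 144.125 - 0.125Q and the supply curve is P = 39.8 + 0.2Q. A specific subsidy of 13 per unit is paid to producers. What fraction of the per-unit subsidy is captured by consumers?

Pre-subsidy: 144.125 - 0.125Q = 39.8 + 0.2Q gives Q* = 321 and P* = 104.
With the subsidy, sellers receive Ps = Pb + 13 for each unit, where Pb is the price buyers pay.
On the curves, Pb = 144.125 - 0.125Q and Ps = 39.8 + 0.2Q; the wedge Ps − Pb = 13 gives 39.8 + 0.2Q − (144.125 - 0.125Q) = 13, so Q' = 361.
Then Pb = 144.125 − 0.125·361 = 99 and Ps = 39.8 + 0.2·361 = 112.
Buyers' price falls by P* − Pb = 104 − 99 = 5; sellers' price rises by Ps − P* = 112 − 104 = 8.
So consumers capture 5/13 = 5/13 of each unit of subsidy.

Consumer share = 5/13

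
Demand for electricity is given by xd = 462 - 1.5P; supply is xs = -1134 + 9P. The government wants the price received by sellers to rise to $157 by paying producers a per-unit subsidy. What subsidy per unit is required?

Required subsidy s = $35 per unit

At a seller price of 157, quantity supplied is -1134 + 9·157 = 279.
Buyers absorb 279 only when they pay Pb with 462 − 1.5·Pb = 279, i.e. Pb = 122.
s = Ps − Pb = 157 − 122 = 35.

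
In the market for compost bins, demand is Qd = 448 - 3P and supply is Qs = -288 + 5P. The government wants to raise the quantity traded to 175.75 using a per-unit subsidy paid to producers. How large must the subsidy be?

At Q = 175.75, invert demand for the buyer price: Pb = (448 − 175.75)/3 = 90.75; invert supply for the seller price: Ps = (175.75 − (-288))/5 = 92.75.
The subsidy must fill the gap: s = Ps − Pb = 92.75 − 90.75 = 2.

Required subsidy s = 2 per unit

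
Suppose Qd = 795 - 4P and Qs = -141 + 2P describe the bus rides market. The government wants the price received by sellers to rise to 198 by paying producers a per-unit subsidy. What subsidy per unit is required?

Required subsidy s = 63 per unit

At a seller price of 198, quantity supplied is -141 + 2·198 = 255.
Buyers absorb 255 only when they pay Pb with 795 − 4·Pb = 255, i.e. Pb = 135.
s = Ps − Pb = 198 − 135 = 63.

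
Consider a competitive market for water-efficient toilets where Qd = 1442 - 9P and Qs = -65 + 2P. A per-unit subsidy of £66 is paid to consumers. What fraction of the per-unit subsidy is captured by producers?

Pre-subsidy: 1442 - 9P = -65 + 2P gives P* = 137, Q* = 209.
With the rebate, buyers effectively pay Pb = Ps − 66, where Ps is the price sellers receive.
Demand in terms of Ps becomes Qd = 1442 − 9(Ps − 66) = 2036 - 9Ps. Setting this equal to supply: 2036 - 9Ps = -65 + 2Ps, so Ps = 191.
Buyers pay Pb = 191 − 66 = 125; Q' = -65 + 2·191 = 317.
Buyers' price falls by P* − Pb = 137 − 125 = 12; sellers' price rises by Ps − P* = 191 − 137 = 54.
So producers capture 54/66 = 9/11 of each unit of subsidy.

Producer share = 9/11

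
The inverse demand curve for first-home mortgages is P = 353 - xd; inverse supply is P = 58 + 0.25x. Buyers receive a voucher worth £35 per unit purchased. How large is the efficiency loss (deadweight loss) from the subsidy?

Deadweight loss = £490

Pre-subsidy: 353 - x = 58 + 0.25x gives x* = 236 and P* = 117.
With the rebate, buyers effectively pay Pb = Ps − 35, where Ps is the price sellers receive.
On the curves, Pb = 353 - x and Ps = 58 + 0.25x; the wedge Ps − Pb = 35 gives 58 + 0.25x − (353 - x) = 35, so x' = 264.
Then Pb = 353 − 1·264 = 89 and Ps = 58 + 0.25·264 = 124.
The subsidy expands output by 264 − 236 = 28 past the efficient level; on those units the gap between marginal cost and willingness to pay runs from 0 up to 35.
DWL = ½ × 35 × 28 = 490.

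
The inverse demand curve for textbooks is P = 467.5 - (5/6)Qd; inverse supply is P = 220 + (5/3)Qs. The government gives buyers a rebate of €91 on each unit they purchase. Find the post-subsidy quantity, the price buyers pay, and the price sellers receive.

Pre-subsidy: 467.5 - (5/6)Q = 220 + (5/3)Q gives Q* = 99 and P* = 385.
With the rebate, buyers effectively pay Pb = Ps − 91, where Ps is the price sellers receive.
On the curves, Pb = 467.5 - (5/6)Q and Ps = 220 + (5/3)Q; the wedge Ps − Pb = 91 gives 220 + (5/3)Q − (467.5 - (5/6)Q) = 91, so Q' = 135.4.
Then Pb = 467.5 − (5/6)·135.4 = 1064/3 and Ps = 220 + (5/3)·135.4 = 1337/3.

Q' = 135.4; buyers pay 1064/3; sellers receive 1337/3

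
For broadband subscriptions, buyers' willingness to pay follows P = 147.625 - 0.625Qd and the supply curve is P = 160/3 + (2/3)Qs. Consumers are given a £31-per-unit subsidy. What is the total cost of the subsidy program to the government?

Government cost = £3007

Pre-subsidy: 147.625 - 0.625Q = 160/3 + (2/3)Q gives Q* = 73 and P* = 102.
With the rebate, buyers effectively pay Pb = Ps − 31, where Ps is the price sellers receive.
On the curves, Pb = 147.625 - 0.625Q and Ps = 160/3 + (2/3)Q; the wedge Ps − Pb = 31 gives 160/3 + (2/3)Q − (147.625 - 0.625Q) = 31, so Q' = 97.
Then Pb = 147.625 − 0.625·97 = 87 and Ps = 160/3 + (2/3)·97 = 118.
Government outlay = subsidy × quantity = 31 × 97 = 3007.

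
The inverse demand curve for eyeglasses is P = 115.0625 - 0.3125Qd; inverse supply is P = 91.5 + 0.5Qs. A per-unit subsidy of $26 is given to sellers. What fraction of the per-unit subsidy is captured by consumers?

Consumer share = 5/13

Pre-subsidy: 115.0625 - 0.3125Q = 91.5 + 0.5Q gives Q* = 29 and P* = 106.
With the subsidy, sellers receive Ps = Pb + 26 for each unit, where Pb is the price buyers pay.
On the curves, Pb = 115.0625 - 0.3125Q and Ps = 91.5 + 0.5Q; the wedge Ps − Pb = 26 gives 91.5 + 0.5Q − (115.0625 - 0.3125Q) = 26, so Q' = 61.
Then Pb = 115.0625 − 0.3125·61 = 96 and Ps = 91.5 + 0.5·61 = 122.
Buyers' price falls by P* − Pb = 106 − 96 = 10; sellers' price rises by Ps − P* = 122 − 106 = 16.
So consumers capture 10/26 = 5/13 of each unit of subsidy.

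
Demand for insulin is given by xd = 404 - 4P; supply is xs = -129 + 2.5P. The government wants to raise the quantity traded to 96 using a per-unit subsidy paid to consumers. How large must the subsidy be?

Required subsidy s = 13 per unit

At x = 96, invert demand for the buyer price: Pb = (404 − 96)/4 = 77; invert supply for the seller price: Ps = (96 − (-129))/2.5 = 90.
The subsidy must fill the gap: s = Ps − Pb = 90 − 77 = 13.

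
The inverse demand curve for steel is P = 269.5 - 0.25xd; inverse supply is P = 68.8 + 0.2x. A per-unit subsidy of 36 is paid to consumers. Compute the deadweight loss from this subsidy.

Pre-subsidy: 269.5 - 0.25x = 68.8 + 0.2x gives x* = 446 and P* = 158.
With the rebate, buyers effectively pay Pb = Ps − 36, where Ps is the price sellers receive.
On the curves, Pb = 269.5 - 0.25x and Ps = 68.8 + 0.2x; the wedge Ps − Pb = 36 gives 68.8 + 0.2x − (269.5 - 0.25x) = 36, so x' = 526.
Then Pb = 269.5 − 0.25·526 = 138 and Ps = 68.8 + 0.2·526 = 174.
The subsidy expands output by 526 − 446 = 80 past the efficient level; on those units the gap between marginal cost and willingness to pay runs from 0 up to 36.
DWL = ½ × 36 × 80 = 1440.

Deadweight loss = 1440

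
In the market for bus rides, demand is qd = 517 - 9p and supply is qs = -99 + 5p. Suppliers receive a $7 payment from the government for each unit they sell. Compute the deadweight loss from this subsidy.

Deadweight loss = $78.75

Pre-subsidy: 517 - 9p = -99 + 5p gives p* = 44, q* = 121.
With the subsidy, sellers receive ps = pb + 7 for each unit, where pb is the price buyers pay.
Supply in terms of pb becomes qs = -99 + 5(pb + 7) = -64 + 5pb. Setting this equal to demand: 517 - 9pb = -64 + 5pb, so pb = 41.5.
Sellers receive ps = 41.5 + 7 = 48.5; q' = 517 − 9·41.5 = 143.5.
The subsidy expands output by 143.5 − 121 = 22.5 past the efficient level; on those units the gap between marginal cost and willingness to pay runs from 0 up to 7.
DWL = ½ × 7 × 22.5 = 78.75.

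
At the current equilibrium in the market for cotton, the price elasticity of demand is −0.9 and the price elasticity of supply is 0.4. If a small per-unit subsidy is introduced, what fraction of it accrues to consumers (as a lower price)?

For a small subsidy around the equilibrium, the benefit split depends on the relative slopes, which at a point are proportional to the elasticities.
Buyer share = εs/(εs + |εd|) = 0.4/(0.4 + 0.9) = 4/13; seller share = |εd|/(εs + |εd|) = 9/13.

Consumer share = 4/13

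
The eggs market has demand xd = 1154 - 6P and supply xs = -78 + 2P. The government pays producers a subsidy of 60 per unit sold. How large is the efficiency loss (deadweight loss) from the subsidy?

Pre-subsidy: 1154 - 6P = -78 + 2P gives P* = 154, x* = 230.
With the subsidy, sellers receive Ps = Pb + 60 for each unit, where Pb is the price buyers pay.
Supply in terms of Pb becomes xs = -78 + 2(Pb + 60) = 42 + 2Pb. Setting this equal to demand: 1154 - 6Pb = 42 + 2Pb, so Pb = 139.
Sellers receive Ps = 139 + 60 = 199; x' = 1154 − 6·139 = 320.
The subsidy expands output by 320 − 230 = 90 past the efficient level; on those units the gap between marginal cost and willingness to pay runs from 0 up to 60.
DWL = ½ × 60 × 90 = 2700.

Deadweight loss = 2700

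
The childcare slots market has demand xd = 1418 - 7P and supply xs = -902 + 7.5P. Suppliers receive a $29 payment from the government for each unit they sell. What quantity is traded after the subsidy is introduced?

Pre-subsidy: 1418 - 7P = -902 + 7.5P gives P* = 160, x* = 298.
With the subsidy, sellers receive Ps = Pb + 29 for each unit, where Pb is the price buyers pay.
Supply in terms of Pb becomes xs = -902 + 7.5(Pb + 29) = -684.5 + 7.5Pb. Setting this equal to demand: 1418 - 7Pb = -684.5 + 7.5Pb, so Pb = 145.
Sellers receive Ps = 145 + 29 = 174; x' = 1418 − 7·145 = 403.

x' = 403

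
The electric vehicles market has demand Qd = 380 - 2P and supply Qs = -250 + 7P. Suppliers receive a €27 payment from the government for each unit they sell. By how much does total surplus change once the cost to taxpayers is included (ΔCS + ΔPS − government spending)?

Net change in total surplus = -€567

Pre-subsidy: 380 - 2P = -250 + 7P gives P* = 70, Q* = 240.
With the subsidy, sellers receive Ps = Pb + 27 for each unit, where Pb is the price buyers pay.
Supply in terms of Pb becomes Qs = -250 + 7(Pb + 27) = -61 + 7Pb. Setting this equal to demand: 380 - 2Pb = -61 + 7Pb, so Pb = 49.
Sellers receive Ps = 49 + 27 = 76; Q' = 380 − 2·49 = 282.
ΔCS = ½(240 + 282)(70 − 49) = 5481; ΔPS = ½(240 + 282)(76 − 70) = 1566.
Government spending = 27 × 282 = 7614.
Net change = 5481 + 1566 − 7614 = -567. The loss equals the DWL triangle ½·27·42.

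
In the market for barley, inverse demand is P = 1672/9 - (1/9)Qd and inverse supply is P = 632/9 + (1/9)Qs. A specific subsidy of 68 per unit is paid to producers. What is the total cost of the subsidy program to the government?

Pre-subsidy: 1672/9 - (1/9)Q = 632/9 + (1/9)Q gives Q* = 520 and P* = 128.
With the subsidy, sellers receive Ps = Pb + 68 for each unit, where Pb is the price buyers pay.
On the curves, Pb = 1672/9 - (1/9)Q and Ps = 632/9 + (1/9)Q; the wedge Ps − Pb = 68 gives 632/9 + (1/9)Q − (1672/9 - (1/9)Q) = 68, so Q' = 826.
Then Pb = 1672/9 − (1/9)·826 = 94 and Ps = 632/9 + (1/9)·826 = 162.
Government outlay = subsidy × quantity = 68 × 826 = 56168.

Government cost = 56168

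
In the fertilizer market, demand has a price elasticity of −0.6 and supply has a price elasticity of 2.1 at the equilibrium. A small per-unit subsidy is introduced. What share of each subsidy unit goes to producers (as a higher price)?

For a small subsidy around the equilibrium, the benefit split depends on the relative slopes, which at a point are proportional to the elasticities.
Buyer share = εs/(εs + |εd|) = 2.1/(2.1 + 0.6) = 7/9; seller share = |εd|/(εs + |εd|) = 2/9.
So producers capture 2/9 of the subsidy.

Producer share = 2/9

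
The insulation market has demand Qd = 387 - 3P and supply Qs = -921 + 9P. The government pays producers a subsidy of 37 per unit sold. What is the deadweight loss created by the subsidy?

Pre-subsidy: 387 - 3P = -921 + 9P gives P* = 109, Q* = 60.
With the subsidy, sellers receive Ps = Pb + 37 for each unit, where Pb is the price buyers pay.
Supply in terms of Pb becomes Qs = -921 + 9(Pb + 37) = -588 + 9Pb. Setting this equal to demand: 387 - 3Pb = -588 + 9Pb, so Pb = 81.25.
Sellers receive Ps = 81.25 + 37 = 118.25; Q' = 387 − 3·81.25 = 143.25.
The subsidy expands output by 143.25 − 60 = 83.25 past the efficient level; on those units the gap between marginal cost and willingness to pay runs from 0 up to 37.
DWL = ½ × 37 × 83.25 = 1540.125.

Deadweight loss = 1540.125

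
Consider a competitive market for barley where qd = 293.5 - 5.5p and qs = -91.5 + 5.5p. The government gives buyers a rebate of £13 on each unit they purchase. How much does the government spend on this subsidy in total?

Pre-subsidy: 293.5 - 5.5p = -91.5 + 5.5p gives p* = 35, q* = 101.
With the rebate, buyers effectively pay pb = ps − 13, where ps is the price sellers receive.
Demand in terms of ps becomes qd = 293.5 − 5.5(ps − 13) = 365 - 5.5ps. Setting this equal to supply: 365 - 5.5ps = -91.5 + 5.5ps, so ps = 41.5.
Buyers pay pb = 41.5 − 13 = 28.5; q' = -91.5 + 5.5·41.5 = 136.75.
Government outlay = subsidy × quantity = 13 × 136.75 = 1777.75.

Government cost = £1777.75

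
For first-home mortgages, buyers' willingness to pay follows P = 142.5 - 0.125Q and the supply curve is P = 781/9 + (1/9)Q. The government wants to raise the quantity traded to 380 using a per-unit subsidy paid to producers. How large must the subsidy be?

At Q = 380, from the demand curve buyers pay Pb = 142.5 − 0.125·380 = 95; from the supply curve sellers need Ps = 781/9 + (1/9)·380 = 129.
The subsidy must fill the gap: s = Ps − Pb = 129 − 95 = 34.

Required subsidy s = 34 per unit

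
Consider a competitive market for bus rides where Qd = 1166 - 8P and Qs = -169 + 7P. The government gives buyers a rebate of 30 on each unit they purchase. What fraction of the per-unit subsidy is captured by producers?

Pre-subsidy: 1166 - 8P = -169 + 7P gives P* = 89, Q* = 454.
With the rebate, buyers effectively pay Pb = Ps − 30, where Ps is the price sellers receive.
Demand in terms of Ps becomes Qd = 1166 − 8(Ps − 30) = 1406 - 8Ps. Setting this equal to supply: 1406 - 8Ps = -169 + 7Ps, so Ps = 105.
Buyers pay Pb = 105 − 30 = 75; Q' = -169 + 7·105 = 566.
Buyers' price falls by P* − Pb = 89 − 75 = 14; sellers' price rises by Ps − P* = 105 − 89 = 16.
So producers capture 16/30 = 8/15 of each unit of subsidy.

Producer share = 8/15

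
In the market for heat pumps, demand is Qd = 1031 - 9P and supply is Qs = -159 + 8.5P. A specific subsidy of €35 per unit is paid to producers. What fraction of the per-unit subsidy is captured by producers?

Pre-subsidy: 1031 - 9P = -159 + 8.5P gives P* = 68, Q* = 419.
With the subsidy, sellers receive Ps = Pb + 35 for each unit, where Pb is the price buyers pay.
Supply in terms of Pb becomes Qs = -159 + 8.5(Pb + 35) = 138.5 + 8.5Pb. Setting this equal to demand: 1031 - 9Pb = 138.5 + 8.5Pb, so Pb = 51.
Sellers receive Ps = 51 + 35 = 86; Q' = 1031 − 9·51 = 572.
Buyers' price falls by P* − Pb = 68 − 51 = 17; sellers' price rises by Ps − P* = 86 − 68 = 18.
So producers capture 18/35 = 18/35 of each unit of subsidy.

Producer share = 18/35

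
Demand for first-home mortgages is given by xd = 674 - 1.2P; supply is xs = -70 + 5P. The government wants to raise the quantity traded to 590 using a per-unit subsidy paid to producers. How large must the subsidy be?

Required subsidy s = 62 per unit

At x = 590, invert demand for the buyer price: Pb = (674 − 590)/1.2 = 70; invert supply for the seller price: Ps = (590 − (-70))/5 = 132.
The subsidy must fill the gap: s = Ps − Pb = 132 − 70 = 62.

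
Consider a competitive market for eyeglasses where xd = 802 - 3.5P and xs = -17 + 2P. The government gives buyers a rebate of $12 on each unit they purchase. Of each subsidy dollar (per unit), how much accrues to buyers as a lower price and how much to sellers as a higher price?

Pre-subsidy: 802 - 3.5P = -17 + 2P gives P* = 1638/11, x* = 3089/11.
With the rebate, buyers effectively pay Pb = Ps − 12, where Ps is the price sellers receive.
Demand in terms of Ps becomes xd = 802 − 3.5(Ps − 12) = 844 - 3.5Ps. Setting this equal to supply: 844 - 3.5Ps = -17 + 2Ps, so Ps = 1722/11.
Buyers pay Pb = 1722/11 − 12 = 1590/11; x' = -17 + 2·(1722/11) = 3257/11.
Buyers' price falls by P* − Pb = 1638/11 − 1590/11 = 48/11; sellers' price rises by Ps − P* = 1722/11 − 1638/11 = 84/11.

Buyers gain 48/11 per unit; sellers gain 84/11 per unit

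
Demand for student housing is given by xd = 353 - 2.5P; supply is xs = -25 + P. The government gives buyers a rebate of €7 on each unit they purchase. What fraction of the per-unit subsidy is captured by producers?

Producer share = 5/7

Pre-subsidy: 353 - 2.5P = -25 + P gives P* = 108, x* = 83.
With the rebate, buyers effectively pay Pb = Ps − 7, where Ps is the price sellers receive.
Demand in terms of Ps becomes xd = 353 − 2.5(Ps − 7) = 370.5 - 2.5Ps. Setting this equal to supply: 370.5 - 2.5Ps = -25 + Ps, so Ps = 113.
Buyers pay Pb = 113 − 7 = 106; x' = -25 + 1·113 = 88.
Buyers' price falls by P* − Pb = 108 − 106 = 2; sellers' price rises by Ps − P* = 113 − 108 = 5.
So producers capture 5/7 = 5/7 of each unit of subsidy.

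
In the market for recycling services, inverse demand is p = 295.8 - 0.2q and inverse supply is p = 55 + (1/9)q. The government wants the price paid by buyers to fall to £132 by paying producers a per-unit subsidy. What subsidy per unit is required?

At a buyer price of 132, quantity demanded is 1479 − 5·132 = 819.
Sellers supply 819 only when they receive ps = 55 + (1/9)·819 = 146.
s = ps − pb = 146 − 132 = 14.

Required subsidy s = £14 per unit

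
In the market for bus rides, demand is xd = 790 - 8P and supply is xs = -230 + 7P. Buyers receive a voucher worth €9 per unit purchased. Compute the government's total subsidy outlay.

Pre-subsidy: 790 - 8P = -230 + 7P gives P* = 68, x* = 246.
With the rebate, buyers effectively pay Pb = Ps − 9, where Ps is the price sellers receive.
Demand in terms of Ps becomes xd = 790 − 8(Ps − 9) = 862 - 8Ps. Setting this equal to supply: 862 - 8Ps = -230 + 7Ps, so Ps = 72.8.
Buyers pay Pb = 72.8 − 9 = 63.8; x' = -230 + 7·72.8 = 279.6.
Government outlay = subsidy × quantity = 9 × 279.6 = 2516.4.

Government cost = €2516.4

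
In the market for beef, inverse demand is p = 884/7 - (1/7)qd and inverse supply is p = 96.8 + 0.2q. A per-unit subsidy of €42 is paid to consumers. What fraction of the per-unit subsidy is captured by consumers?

Pre-subsidy: 884/7 - (1/7)q = 96.8 + 0.2q gives q* = 86 and p* = 114.
With the rebate, buyers effectively pay pb = ps − 42, where ps is the price sellers receive.
On the curves, pb = 884/7 - (1/7)q and ps = 96.8 + 0.2q; the wedge ps − pb = 42 gives 96.8 + 0.2q − (884/7 - (1/7)q) = 42, so q' = 208.5.
Then pb = 884/7 − (1/7)·208.5 = 96.5 and ps = 96.8 + 0.2·208.5 = 138.5.
Buyers' price falls by p* − pb = 114 − 96.5 = 17.5; sellers' price rises by ps − p* = 138.5 − 114 = 24.5.
So consumers capture 17.5/42 = 5/12 of each unit of subsidy.

Consumer share = 5/12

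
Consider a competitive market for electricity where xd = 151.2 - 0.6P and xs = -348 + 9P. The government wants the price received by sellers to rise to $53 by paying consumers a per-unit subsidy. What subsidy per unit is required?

Required subsidy s = $16 per unit

At a seller price of 53, quantity supplied is -348 + 9·53 = 129.
Buyers absorb 129 only when they pay Pb with 151.2 − 0.6·Pb = 129, i.e. Pb = 37.
s = Ps − Pb = 53 − 37 = 16.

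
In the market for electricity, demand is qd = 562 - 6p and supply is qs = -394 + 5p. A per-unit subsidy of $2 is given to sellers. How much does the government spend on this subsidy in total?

Government cost = $92

Pre-subsidy: 562 - 6p = -394 + 5p gives p* = 956/11, q* = 446/11.
With the subsidy, sellers receive ps = pb + 2 for each unit, where pb is the price buyers pay.
Supply in terms of pb becomes qs = -394 + 5(pb + 2) = -384 + 5pb. Setting this equal to demand: 562 - 6pb = -384 + 5pb, so pb = 86.
Sellers receive ps = 86 + 2 = 88; q' = 562 − 6·86 = 46.
Government outlay = subsidy × quantity = 2 × 46 = 92.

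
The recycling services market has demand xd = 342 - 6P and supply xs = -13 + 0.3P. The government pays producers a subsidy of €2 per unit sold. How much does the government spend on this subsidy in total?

Pre-subsidy: 342 - 6P = -13 + 0.3P gives P* = 3550/63, x* = 82/21.
With the subsidy, sellers receive Ps = Pb + 2 for each unit, where Pb is the price buyers pay.
Supply in terms of Pb becomes xs = -13 + 0.3(Pb + 2) = -12.4 + 0.3Pb. Setting this equal to demand: 342 - 6Pb = -12.4 + 0.3Pb, so Pb = 3544/63.
Sellers receive Ps = 3544/63 + 2 = 3670/63; x' = 342 − 6·(3544/63) = 94/21.
Government outlay = subsidy × quantity = 2 × 94/21 = 188/21.

Government cost = 188/21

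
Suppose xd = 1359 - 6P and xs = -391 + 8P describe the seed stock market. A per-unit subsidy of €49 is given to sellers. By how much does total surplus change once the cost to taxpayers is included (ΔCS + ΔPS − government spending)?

Pre-subsidy: 1359 - 6P = -391 + 8P gives P* = 125, x* = 609.
With the subsidy, sellers receive Ps = Pb + 49 for each unit, where Pb is the price buyers pay.
Supply in terms of Pb becomes xs = -391 + 8(Pb + 49) = 1 + 8Pb. Setting this equal to demand: 1359 - 6Pb = 1 + 8Pb, so Pb = 97.
Sellers receive Ps = 97 + 49 = 146; x' = 1359 − 6·97 = 777.
ΔCS = ½(609 + 777)(125 − 97) = 19404; ΔPS = ½(609 + 777)(146 − 125) = 14553.
Government spending = 49 × 777 = 38073.
Net change = 19404 + 14553 − 38073 = -4116. The loss equals the DWL triangle ½·49·168.

Net change in total surplus = -€4116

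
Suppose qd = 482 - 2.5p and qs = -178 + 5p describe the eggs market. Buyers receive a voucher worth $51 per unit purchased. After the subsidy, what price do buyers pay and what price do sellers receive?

Pre-subsidy: 482 - 2.5p = -178 + 5p gives p* = 88, q* = 262.
With the rebate, buyers effectively pay pb = ps − 51, where ps is the price sellers receive.
Demand in terms of ps becomes qd = 482 − 2.5(ps − 51) = 609.5 - 2.5ps. Setting this equal to supply: 609.5 - 2.5ps = -178 + 5ps, so ps = 105.
Buyers pay pb = 105 − 51 = 54; q' = -178 + 5·105 = 347.

Buyers pay $54; sellers receive $105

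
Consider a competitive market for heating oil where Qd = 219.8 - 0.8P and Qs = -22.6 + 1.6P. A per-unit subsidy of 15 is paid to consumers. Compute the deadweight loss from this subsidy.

Pre-subsidy: 219.8 - 0.8P = -22.6 + 1.6P gives P* = 101, Q* = 139.
With the rebate, buyers effectively pay Pb = Ps − 15, where Ps is the price sellers receive.
Demand in terms of Ps becomes Qd = 219.8 − 0.8(Ps − 15) = 231.8 - 0.8Ps. Setting this equal to supply: 231.8 - 0.8Ps = -22.6 + 1.6Ps, so Ps = 106.
Buyers pay Pb = 106 − 15 = 91; Q' = -22.6 + 1.6·106 = 147.
The subsidy expands output by 147 − 139 = 8 past the efficient level; on those units the gap between marginal cost and willingness to pay runs from 0 up to 15.
DWL = ½ × 15 × 8 = 60.

Deadweight loss = 60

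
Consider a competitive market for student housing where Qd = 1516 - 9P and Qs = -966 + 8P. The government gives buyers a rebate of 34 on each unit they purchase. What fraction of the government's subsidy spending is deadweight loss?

Pre-subsidy: 1516 - 9P = -966 + 8P gives P* = 146, Q* = 202.
With the rebate, buyers effectively pay Pb = Ps − 34, where Ps is the price sellers receive.
Demand in terms of Ps becomes Qd = 1516 − 9(Ps − 34) = 1822 - 9Ps. Setting this equal to supply: 1822 - 9Ps = -966 + 8Ps, so Ps = 164.
Buyers pay Pb = 164 − 34 = 130; Q' = -966 + 8·164 = 346.
ΔCS = ½(202 + 346)(146 − 130) = 4384; ΔPS = ½(202 + 346)(164 − 146) = 4932.
Government spending = 34 × 346 = 11764.
DWL = ½ × 34 × (346 − 202) = 2448; fraction = 2448 / 11764 = 36/173.

DWL / government spending = 36/173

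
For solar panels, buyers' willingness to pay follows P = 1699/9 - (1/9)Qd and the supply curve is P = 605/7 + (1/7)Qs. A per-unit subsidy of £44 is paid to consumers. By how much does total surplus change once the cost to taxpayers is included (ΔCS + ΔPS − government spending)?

Net change in total surplus = -£3811.5

Pre-subsidy: 1699/9 - (1/9)Q = 605/7 + (1/7)Q gives Q* = 403 and P* = 144.
With the rebate, buyers effectively pay Pb = Ps − 44, where Ps is the price sellers receive.
On the curves, Pb = 1699/9 - (1/9)Q and Ps = 605/7 + (1/7)Q; the wedge Ps − Pb = 44 gives 605/7 + (1/7)Q − (1699/9 - (1/9)Q) = 44, so Q' = 576.25.
Then Pb = 1699/9 − (1/9)·576.25 = 124.75 and Ps = 605/7 + (1/7)·576.25 = 168.75.
ΔCS = ½(403 + 576.25)(144 − 124.75) = 9425.28125; ΔPS = ½(403 + 576.25)(168.75 − 144) = 12118.21875.
Government spending = 44 × 576.25 = 25355.
Net change = 9425.28125 + 12118.21875 − 25355 = -3811.5. The loss equals the DWL triangle ½·44·173.25.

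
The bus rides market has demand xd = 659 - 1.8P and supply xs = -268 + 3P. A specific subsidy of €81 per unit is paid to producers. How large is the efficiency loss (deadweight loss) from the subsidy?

Deadweight loss = €3690.5625

Pre-subsidy: 659 - 1.8P = -268 + 3P gives P* = 193.125, x* = 311.375.
With the subsidy, sellers receive Ps = Pb + 81 for each unit, where Pb is the price buyers pay.
Supply in terms of Pb becomes xs = -268 + 3(Pb + 81) = -25 + 3Pb. Setting this equal to demand: 659 - 1.8Pb = -25 + 3Pb, so Pb = 142.5.
Sellers receive Ps = 142.5 + 81 = 223.5; x' = 659 − 1.8·142.5 = 402.5.
The subsidy expands output by 402.5 − 311.375 = 91.125 past the efficient level; on those units the gap between marginal cost and willingness to pay runs from 0 up to 81.
DWL = ½ × 81 × 91.125 = 3690.5625.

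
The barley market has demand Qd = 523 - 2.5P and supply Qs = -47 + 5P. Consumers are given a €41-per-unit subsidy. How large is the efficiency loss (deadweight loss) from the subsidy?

Pre-subsidy: 523 - 2.5P = -47 + 5P gives P* = 76, Q* = 333.
With the rebate, buyers effectively pay Pb = Ps − 41, where Ps is the price sellers receive.
Demand in terms of Ps becomes Qd = 523 − 2.5(Ps − 41) = 625.5 - 2.5Ps. Setting this equal to supply: 625.5 - 2.5Ps = -47 + 5Ps, so Ps = 269/3.
Buyers pay Pb = 269/3 − 41 = 146/3; Q' = -47 + 5·(269/3) = 1204/3.
The subsidy expands output by 1204/3 − 333 = 205/3 past the efficient level; on those units the gap between marginal cost and willingness to pay runs from 0 up to 41.
DWL = ½ × 41 × 205/3 = 8405/6.

Deadweight loss = 8405/6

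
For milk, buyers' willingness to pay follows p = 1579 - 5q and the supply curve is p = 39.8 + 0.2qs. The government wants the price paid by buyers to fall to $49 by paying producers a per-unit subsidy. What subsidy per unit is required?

At a buyer price of 49, quantity demanded is 315.8 − 0.2·49 = 306.
Sellers supply 306 only when they receive ps = 39.8 + 0.2·306 = 101.
s = ps − pb = 101 − 49 = 52.

Required subsidy s = $52 per unit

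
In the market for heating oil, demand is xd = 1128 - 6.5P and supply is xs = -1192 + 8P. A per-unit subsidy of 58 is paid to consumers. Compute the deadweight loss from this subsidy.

Pre-subsidy: 1128 - 6.5P = -1192 + 8P gives P* = 160, x* = 88.
With the rebate, buyers effectively pay Pb = Ps − 58, where Ps is the price sellers receive.
Demand in terms of Ps becomes xd = 1128 − 6.5(Ps − 58) = 1505 - 6.5Ps. Setting this equal to supply: 1505 - 6.5Ps = -1192 + 8Ps, so Ps = 186.
Buyers pay Pb = 186 − 58 = 128; x' = -1192 + 8·186 = 296.
The subsidy expands output by 296 − 88 = 208 past the efficient level; on those units the gap between marginal cost and willingness to pay runs from 0 up to 58.
DWL = ½ × 58 × 208 = 6032.

Deadweight loss = 6032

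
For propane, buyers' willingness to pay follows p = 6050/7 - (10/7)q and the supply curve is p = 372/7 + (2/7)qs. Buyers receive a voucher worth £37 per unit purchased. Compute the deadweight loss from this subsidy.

Deadweight loss = 9583/24

Pre-subsidy: 6050/7 - (10/7)q = 372/7 + (2/7)q gives q* = 2839/6 and p* = 565/3.
With the rebate, buyers effectively pay pb = ps − 37, where ps is the price sellers receive.
On the curves, pb = 6050/7 - (10/7)q and ps = 372/7 + (2/7)q; the wedge ps − pb = 37 gives 372/7 + (2/7)q − (6050/7 - (10/7)q) = 37, so q' = 494.75.
Then pb = 6050/7 − (10/7)·494.75 = 157.5 and ps = 372/7 + (2/7)·494.75 = 194.5.
The subsidy expands output by 494.75 − 2839/6 = 259/12 past the efficient level; on those units the gap between marginal cost and willingness to pay runs from 0 up to 37.
DWL = ½ × 37 × 259/12 = 9583/24.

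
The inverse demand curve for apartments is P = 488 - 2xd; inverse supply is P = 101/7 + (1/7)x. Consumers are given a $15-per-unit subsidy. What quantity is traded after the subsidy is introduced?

Pre-subsidy: 488 - 2x = 101/7 + (1/7)x gives x* = 221 and P* = 46.
With the rebate, buyers effectively pay Pb = Ps − 15, where Ps is the price sellers receive.
On the curves, Pb = 488 - 2x and Ps = 101/7 + (1/7)x; the wedge Ps − Pb = 15 gives 101/7 + (1/7)x − (488 - 2x) = 15, so x' = 228.
Then Pb = 488 − 2·228 = 32 and Ps = 101/7 + (1/7)·228 = 47.

x' = 228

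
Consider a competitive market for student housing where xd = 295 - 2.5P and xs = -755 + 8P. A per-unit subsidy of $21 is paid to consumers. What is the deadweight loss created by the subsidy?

Deadweight loss = $420

Pre-subsidy: 295 - 2.5P = -755 + 8P gives P* = 100, x* = 45.
With the rebate, buyers effectively pay Pb = Ps − 21, where Ps is the price sellers receive.
Demand in terms of Ps becomes xd = 295 − 2.5(Ps − 21) = 347.5 - 2.5Ps. Setting this equal to supply: 347.5 - 2.5Ps = -755 + 8Ps, so Ps = 105.
Buyers pay Pb = 105 − 21 = 84; x' = -755 + 8·105 = 85.
The subsidy expands output by 85 − 45 = 40 past the efficient level; on those units the gap between marginal cost and willingness to pay runs from 0 up to 21.
DWL = ½ × 21 × 40 = 420.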